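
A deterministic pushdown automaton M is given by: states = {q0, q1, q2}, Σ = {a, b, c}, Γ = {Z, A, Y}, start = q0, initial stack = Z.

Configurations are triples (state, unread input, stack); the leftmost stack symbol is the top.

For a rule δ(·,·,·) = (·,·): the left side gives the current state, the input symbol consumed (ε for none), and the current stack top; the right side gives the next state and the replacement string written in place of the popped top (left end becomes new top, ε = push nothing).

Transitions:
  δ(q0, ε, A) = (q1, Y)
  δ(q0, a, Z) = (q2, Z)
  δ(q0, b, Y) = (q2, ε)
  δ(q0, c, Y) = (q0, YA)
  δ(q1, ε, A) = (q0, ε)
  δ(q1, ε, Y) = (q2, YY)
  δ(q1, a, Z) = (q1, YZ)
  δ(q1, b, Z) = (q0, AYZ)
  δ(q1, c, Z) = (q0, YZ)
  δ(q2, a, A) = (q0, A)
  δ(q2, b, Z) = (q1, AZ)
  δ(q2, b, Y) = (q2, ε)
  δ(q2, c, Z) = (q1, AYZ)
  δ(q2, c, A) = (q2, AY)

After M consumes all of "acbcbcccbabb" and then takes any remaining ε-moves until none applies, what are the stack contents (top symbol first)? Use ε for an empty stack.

(q0, acbcbcccbabb, Z)
  read a, top Z: go to q2, push Z → (q2, cbcbcccbabb, Z)
  read c, top Z: go to q1, push AYZ → (q1, bcbcccbabb, AYZ)
  ε-move, top A: go to q0, push ε → (q0, bcbcccbabb, YZ)
  read b, top Y: go to q2, push ε → (q2, cbcccbabb, Z)
  read c, top Z: go to q1, push AYZ → (q1, bcccbabb, AYZ)
  ε-move, top A: go to q0, push ε → (q0, bcccbabb, YZ)
  read b, top Y: go to q2, push ε → (q2, cccbabb, Z)
  read c, top Z: go to q1, push AYZ → (q1, ccbabb, AYZ)
  ε-move, top A: go to q0, push ε → (q0, ccbabb, YZ)
  read c, top Y: go to q0, push YA → (q0, cbabb, YAZ)
  read c, top Y: go to q0, push YA → (q0, babb, YAAZ)
  read b, top Y: go to q2, push ε → (q2, abb, AAZ)
  read a, top A: go to q0, push A → (q0, bb, AAZ)
  ε-move, top A: go to q1, push Y → (q1, bb, YAZ)
  ε-move, top Y: go to q2, push YY → (q2, bb, YYAZ)
  read b, top Y: go to q2, push ε → (q2, b, YAZ)
  read b, top Y: go to q2, push ε → (q2, ε, AZ)
All input consumed in state q2 with stack AZ.

AZ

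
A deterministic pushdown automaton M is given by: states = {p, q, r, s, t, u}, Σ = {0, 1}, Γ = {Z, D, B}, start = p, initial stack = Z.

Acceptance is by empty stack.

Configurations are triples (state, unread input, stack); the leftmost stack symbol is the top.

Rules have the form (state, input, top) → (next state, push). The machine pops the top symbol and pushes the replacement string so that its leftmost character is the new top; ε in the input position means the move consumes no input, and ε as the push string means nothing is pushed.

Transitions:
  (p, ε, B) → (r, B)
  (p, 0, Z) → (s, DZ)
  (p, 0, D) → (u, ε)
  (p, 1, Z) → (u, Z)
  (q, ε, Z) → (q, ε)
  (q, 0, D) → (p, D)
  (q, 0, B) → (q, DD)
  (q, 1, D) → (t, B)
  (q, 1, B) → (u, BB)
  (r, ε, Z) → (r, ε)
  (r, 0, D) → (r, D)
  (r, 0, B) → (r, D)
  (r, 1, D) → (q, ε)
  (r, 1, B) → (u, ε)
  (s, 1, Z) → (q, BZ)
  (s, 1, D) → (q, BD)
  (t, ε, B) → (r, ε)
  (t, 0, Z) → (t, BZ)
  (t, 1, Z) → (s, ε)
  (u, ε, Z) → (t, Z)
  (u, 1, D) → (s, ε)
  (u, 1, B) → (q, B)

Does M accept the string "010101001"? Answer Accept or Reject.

Accept

(p, 010101001, Z)
  read 0, top Z: go to s, push DZ → (s, 10101001, DZ)
  read 1, top D: go to q, push BD → (q, 0101001, BDZ)
  read 0, top B: go to q, push DD → (q, 101001, DDDZ)
  read 1, top D: go to t, push B → (t, 01001, BDDZ)
  ε-move, top B: go to r, push ε → (r, 01001, DDZ)
  read 0, top D: go to r, push D → (r, 1001, DDZ)
  read 1, top D: go to q, push ε → (q, 001, DZ)
  read 0, top D: go to p, push D → (p, 01, DZ)
  read 0, top D: go to u, push ε → (u, 1, Z)
  ε-move, top Z: go to t, push Z → (t, 1, Z)
  read 1, top Z: go to s, push ε → (s, ε, ε)
All input consumed and the stack is empty.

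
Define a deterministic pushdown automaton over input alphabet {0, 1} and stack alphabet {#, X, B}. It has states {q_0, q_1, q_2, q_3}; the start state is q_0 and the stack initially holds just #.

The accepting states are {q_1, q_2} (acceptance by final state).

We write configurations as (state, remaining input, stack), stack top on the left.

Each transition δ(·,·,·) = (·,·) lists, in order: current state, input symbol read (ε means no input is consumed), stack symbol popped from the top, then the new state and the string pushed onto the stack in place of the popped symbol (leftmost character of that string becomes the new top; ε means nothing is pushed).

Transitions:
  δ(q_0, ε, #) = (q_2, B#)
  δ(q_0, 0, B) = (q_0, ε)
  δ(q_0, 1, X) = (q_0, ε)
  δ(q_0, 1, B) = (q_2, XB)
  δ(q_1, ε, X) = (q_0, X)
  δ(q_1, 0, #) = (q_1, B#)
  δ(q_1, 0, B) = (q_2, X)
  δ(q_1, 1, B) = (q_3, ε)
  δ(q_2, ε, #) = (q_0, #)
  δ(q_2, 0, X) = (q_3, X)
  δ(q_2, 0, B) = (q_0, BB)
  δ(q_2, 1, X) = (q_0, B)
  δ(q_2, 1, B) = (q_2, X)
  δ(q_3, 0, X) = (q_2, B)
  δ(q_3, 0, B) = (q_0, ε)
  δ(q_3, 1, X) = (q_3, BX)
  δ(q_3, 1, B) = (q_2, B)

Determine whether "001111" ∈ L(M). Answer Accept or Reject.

(q_0, 001111, #)
  ε-move, top #: go to q_2, push B# → (q_2, 001111, B#)
  read 0, top B: go to q_0, push BB → (q_0, 01111, BB#)
  read 0, top B: go to q_0, push ε → (q_0, 1111, B#)
  read 1, top B: go to q_2, push XB → (q_2, 111, XB#)
  read 1, top X: go to q_0, push B → (q_0, 11, BB#)
  read 1, top B: go to q_2, push XB → (q_2, 1, XBB#)
  read 1, top X: go to q_0, push B → (q_0, ε, BBB#)
All input consumed; state q_0 ∉ F and no further ε-move applies.

Reject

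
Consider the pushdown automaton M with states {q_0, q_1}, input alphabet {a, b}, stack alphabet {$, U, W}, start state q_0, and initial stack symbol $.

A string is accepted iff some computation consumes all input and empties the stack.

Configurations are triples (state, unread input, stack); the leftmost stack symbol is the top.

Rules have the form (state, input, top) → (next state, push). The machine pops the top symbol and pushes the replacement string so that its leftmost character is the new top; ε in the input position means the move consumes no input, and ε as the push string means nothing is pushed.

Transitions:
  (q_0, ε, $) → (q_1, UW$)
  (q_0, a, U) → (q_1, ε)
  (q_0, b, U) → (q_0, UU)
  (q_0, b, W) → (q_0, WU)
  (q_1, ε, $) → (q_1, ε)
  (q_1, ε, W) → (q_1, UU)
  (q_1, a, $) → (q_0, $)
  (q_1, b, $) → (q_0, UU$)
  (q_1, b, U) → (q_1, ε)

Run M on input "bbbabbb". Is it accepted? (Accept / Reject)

One accepting computation: (q_0, bbbabbb, $) ⊢ (q_1, bbbabbb, UW$) ⊢ (q_1, bbabbb, W$) ⊢ (q_1, bbabbb, UU$) ⊢ (q_1, babbb, U$) ⊢ (q_1, abbb, $) ⊢ (q_0, bbb, $) ⊢ (q_1, bbb, UW$) ⊢ (q_1, bb, W$) ⊢ (q_1, bb, UU$) ⊢ (q_1, b, U$) ⊢ (q_1, ε, $) ⊢ (q_1, ε, ε)
All input consumed and the stack is empty.

Accept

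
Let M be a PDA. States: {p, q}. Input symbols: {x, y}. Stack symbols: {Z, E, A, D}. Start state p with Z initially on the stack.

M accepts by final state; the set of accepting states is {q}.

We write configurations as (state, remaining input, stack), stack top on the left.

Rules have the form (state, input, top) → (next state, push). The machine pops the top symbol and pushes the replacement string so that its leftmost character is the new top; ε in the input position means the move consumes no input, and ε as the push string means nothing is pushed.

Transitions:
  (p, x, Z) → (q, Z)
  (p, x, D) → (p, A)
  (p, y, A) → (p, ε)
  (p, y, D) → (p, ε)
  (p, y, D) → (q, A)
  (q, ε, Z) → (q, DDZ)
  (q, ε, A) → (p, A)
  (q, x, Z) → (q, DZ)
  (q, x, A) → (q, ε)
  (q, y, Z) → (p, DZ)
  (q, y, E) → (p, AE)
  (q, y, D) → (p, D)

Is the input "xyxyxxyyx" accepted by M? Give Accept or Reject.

One accepting computation: (p, xyxyxxyyx, Z) ⊢ (q, yxyxxyyx, Z) ⊢ (p, xyxxyyx, DZ) ⊢ (p, yxxyyx, AZ) ⊢ (p, xxyyx, Z) ⊢ (q, xyyx, Z) ⊢ (q, yyx, DZ) ⊢ (p, yx, DZ) ⊢ (p, x, Z) ⊢ (q, ε, Z)
All input consumed and state q ∈ F.

Accept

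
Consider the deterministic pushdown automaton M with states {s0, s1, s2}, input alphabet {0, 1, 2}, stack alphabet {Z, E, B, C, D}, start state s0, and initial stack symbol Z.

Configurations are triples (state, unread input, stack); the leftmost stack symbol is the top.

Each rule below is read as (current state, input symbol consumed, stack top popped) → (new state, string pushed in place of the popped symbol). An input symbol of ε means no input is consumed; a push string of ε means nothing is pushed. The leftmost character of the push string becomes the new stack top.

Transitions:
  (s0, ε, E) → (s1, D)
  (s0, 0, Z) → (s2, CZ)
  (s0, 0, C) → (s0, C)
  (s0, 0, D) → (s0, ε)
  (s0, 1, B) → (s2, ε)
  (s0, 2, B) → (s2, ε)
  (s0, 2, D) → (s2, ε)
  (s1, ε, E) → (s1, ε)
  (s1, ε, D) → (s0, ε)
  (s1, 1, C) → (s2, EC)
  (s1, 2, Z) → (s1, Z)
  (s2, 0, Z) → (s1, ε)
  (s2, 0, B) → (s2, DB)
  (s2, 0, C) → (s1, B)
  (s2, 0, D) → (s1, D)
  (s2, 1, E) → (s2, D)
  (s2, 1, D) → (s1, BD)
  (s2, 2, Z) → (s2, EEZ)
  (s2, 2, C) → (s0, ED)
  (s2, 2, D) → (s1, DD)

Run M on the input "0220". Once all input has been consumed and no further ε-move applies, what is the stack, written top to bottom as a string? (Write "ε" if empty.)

ε

(s0, 0220, Z) ⊢ (s2, 220, CZ) ⊢ (s0, 20, EDZ) ⊢ (s1, 20, DDZ) ⊢ (s0, 20, DZ) ⊢ (s2, 0, Z) ⊢ (s1, ε, ε)
All input consumed in state s1 with stack ε.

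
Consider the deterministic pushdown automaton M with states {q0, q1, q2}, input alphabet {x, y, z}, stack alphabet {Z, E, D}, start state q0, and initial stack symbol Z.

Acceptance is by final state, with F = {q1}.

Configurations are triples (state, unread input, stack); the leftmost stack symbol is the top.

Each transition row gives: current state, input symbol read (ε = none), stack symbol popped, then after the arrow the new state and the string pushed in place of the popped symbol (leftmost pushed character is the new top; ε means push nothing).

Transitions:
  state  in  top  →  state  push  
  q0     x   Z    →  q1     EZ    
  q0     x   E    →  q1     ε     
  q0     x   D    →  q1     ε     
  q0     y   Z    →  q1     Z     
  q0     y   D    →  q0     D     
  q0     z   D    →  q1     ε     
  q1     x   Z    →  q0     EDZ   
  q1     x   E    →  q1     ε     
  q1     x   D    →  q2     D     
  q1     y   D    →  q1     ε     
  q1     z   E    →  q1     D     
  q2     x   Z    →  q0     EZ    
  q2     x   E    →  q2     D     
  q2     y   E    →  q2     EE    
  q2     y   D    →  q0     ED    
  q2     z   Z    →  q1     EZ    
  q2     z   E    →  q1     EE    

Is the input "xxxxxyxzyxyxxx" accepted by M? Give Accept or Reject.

(q0, xxxxxyxzyxyxxx, Z) ⊢ (q1, xxxxyxzyxyxxx, EZ) ⊢ (q1, xxxyxzyxyxxx, Z) ⊢ (q0, xxyxzyxyxxx, EDZ) ⊢ (q1, xyxzyxyxxx, DZ) ⊢ (q2, yxzyxyxxx, DZ) ⊢ (q0, xzyxyxxx, EDZ) ⊢ (q1, zyxyxxx, DZ)
No transition applies at (q1, zyxyxxx, DZ); input not fully consumed.

Reject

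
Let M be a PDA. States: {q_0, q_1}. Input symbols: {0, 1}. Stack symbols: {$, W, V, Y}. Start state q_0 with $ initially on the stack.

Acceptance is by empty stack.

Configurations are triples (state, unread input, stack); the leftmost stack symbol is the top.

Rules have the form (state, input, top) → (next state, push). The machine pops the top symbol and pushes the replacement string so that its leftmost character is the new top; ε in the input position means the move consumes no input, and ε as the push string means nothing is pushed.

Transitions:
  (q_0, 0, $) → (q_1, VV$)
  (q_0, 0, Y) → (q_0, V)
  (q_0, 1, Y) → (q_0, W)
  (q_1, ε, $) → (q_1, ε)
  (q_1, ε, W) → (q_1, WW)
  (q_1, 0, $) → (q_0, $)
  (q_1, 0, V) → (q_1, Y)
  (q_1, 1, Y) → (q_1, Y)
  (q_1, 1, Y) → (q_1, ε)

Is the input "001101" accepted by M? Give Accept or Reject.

Accept

One accepting computation: (q_0, 001101, $) ⊢ (q_1, 01101, VV$) ⊢ (q_1, 1101, YV$) ⊢ (q_1, 101, YV$) ⊢ (q_1, 01, V$) ⊢ (q_1, 1, Y$) ⊢ (q_1, ε, $) ⊢ (q_1, ε, ε)
All input consumed and the stack is empty.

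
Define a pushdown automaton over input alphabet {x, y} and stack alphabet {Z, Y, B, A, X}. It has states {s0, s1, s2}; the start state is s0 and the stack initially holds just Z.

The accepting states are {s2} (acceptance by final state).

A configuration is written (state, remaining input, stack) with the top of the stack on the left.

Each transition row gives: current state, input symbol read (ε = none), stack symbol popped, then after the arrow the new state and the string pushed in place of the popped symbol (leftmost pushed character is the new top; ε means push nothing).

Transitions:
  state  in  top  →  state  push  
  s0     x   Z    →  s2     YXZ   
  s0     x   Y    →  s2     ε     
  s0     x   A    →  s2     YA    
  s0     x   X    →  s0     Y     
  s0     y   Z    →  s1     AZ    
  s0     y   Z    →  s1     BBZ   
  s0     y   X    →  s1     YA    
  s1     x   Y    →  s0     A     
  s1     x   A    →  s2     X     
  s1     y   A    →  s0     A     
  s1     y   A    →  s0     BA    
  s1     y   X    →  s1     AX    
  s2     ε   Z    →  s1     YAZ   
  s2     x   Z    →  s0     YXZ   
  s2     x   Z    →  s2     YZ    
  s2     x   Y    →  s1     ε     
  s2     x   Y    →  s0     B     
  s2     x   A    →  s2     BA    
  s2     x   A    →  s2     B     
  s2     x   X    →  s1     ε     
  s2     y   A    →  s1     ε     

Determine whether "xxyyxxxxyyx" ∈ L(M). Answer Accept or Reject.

One accepting computation: (s0, xxyyxxxxyyx, Z) ⊢ (s2, xyyxxxxyyx, YXZ) ⊢ (s1, yyxxxxyyx, XZ) ⊢ (s1, yxxxxyyx, AXZ) ⊢ (s0, xxxxyyx, AXZ) ⊢ (s2, xxxyyx, YAXZ) ⊢ (s1, xxyyx, AXZ) ⊢ (s2, xyyx, XXZ) ⊢ (s1, yyx, XZ) ⊢ (s1, yx, AXZ) ⊢ (s0, x, AXZ) ⊢ (s2, ε, YAXZ)
All input consumed and state s2 ∈ F.

Accept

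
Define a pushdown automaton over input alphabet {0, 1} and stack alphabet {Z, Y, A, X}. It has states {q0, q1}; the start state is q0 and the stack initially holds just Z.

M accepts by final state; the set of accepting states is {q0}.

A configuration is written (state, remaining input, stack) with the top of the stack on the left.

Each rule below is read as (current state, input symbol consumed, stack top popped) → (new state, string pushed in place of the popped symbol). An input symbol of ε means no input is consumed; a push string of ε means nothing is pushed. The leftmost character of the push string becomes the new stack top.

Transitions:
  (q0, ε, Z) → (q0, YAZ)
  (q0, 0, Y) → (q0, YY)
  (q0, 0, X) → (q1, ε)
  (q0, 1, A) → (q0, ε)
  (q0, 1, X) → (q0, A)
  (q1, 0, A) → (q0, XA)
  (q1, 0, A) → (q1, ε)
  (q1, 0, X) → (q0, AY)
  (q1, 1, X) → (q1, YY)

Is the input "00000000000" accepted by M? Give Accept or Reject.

Accept

One accepting computation: (q0, 00000000000, Z) ⊢ (q0, 00000000000, YAZ) ⊢ (q0, 0000000000, YYAZ) ⊢ (q0, 000000000, YYYAZ) ⊢ (q0, 00000000, YYYYAZ) ⊢ (q0, 0000000, YYYYYAZ) ⊢ (q0, 000000, YYYYYYAZ) ⊢ (q0, 00000, YYYYYYYAZ) ⊢ (q0, 0000, YYYYYYYYAZ) ⊢ (q0, 000, YYYYYYYYYAZ) ⊢ (q0, 00, YYYYYYYYYYAZ) ⊢ (q0, 0, YYYYYYYYYYYAZ) ⊢ (q0, ε, YYYYYYYYYYYYAZ)
All input consumed and state q0 ∈ F.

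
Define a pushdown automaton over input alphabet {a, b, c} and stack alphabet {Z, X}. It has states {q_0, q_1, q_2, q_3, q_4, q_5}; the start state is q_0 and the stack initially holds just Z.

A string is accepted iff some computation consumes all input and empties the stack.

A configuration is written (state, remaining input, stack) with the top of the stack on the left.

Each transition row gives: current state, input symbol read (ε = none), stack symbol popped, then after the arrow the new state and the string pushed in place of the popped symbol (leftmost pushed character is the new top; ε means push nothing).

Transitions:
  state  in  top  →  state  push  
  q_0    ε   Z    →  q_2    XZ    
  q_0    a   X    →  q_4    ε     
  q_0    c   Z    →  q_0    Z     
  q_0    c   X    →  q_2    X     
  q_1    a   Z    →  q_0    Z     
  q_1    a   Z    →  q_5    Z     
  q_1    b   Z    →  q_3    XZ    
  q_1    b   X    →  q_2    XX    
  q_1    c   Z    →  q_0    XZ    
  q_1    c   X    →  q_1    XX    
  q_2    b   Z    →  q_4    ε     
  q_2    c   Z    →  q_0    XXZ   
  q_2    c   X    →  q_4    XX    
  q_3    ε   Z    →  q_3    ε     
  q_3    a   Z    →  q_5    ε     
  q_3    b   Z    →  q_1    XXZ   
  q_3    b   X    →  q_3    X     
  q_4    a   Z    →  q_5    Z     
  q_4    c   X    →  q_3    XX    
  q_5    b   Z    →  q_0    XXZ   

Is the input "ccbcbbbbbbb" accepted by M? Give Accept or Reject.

No computation consumes all input and empties the stack.

Reject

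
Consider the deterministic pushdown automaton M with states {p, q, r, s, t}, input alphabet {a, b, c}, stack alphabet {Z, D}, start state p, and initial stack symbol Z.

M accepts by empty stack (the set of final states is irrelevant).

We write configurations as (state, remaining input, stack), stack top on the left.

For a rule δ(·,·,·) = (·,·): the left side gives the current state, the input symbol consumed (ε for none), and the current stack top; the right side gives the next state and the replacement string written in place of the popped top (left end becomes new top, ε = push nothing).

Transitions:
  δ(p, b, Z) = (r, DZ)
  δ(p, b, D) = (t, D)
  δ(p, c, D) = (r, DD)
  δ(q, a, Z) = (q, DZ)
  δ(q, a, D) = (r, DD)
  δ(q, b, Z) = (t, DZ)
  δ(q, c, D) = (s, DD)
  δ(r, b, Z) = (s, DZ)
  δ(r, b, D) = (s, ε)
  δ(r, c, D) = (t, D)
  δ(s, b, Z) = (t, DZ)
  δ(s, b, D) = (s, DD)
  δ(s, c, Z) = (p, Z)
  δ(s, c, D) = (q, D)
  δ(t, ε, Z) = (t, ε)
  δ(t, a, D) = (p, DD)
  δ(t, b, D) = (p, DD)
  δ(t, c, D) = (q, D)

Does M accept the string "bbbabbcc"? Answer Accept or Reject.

Reject

(p, bbbabbcc, Z) ⊢ (r, bbabbcc, DZ) ⊢ (s, babbcc, Z) ⊢ (t, abbcc, DZ) ⊢ (p, bbcc, DDZ) ⊢ (t, bcc, DDZ) ⊢ (p, cc, DDDZ) ⊢ (r, c, DDDDZ) ⊢ (t, ε, DDDDZ)
All input consumed; stack is DDDDZ, not empty, and no further ε-move applies.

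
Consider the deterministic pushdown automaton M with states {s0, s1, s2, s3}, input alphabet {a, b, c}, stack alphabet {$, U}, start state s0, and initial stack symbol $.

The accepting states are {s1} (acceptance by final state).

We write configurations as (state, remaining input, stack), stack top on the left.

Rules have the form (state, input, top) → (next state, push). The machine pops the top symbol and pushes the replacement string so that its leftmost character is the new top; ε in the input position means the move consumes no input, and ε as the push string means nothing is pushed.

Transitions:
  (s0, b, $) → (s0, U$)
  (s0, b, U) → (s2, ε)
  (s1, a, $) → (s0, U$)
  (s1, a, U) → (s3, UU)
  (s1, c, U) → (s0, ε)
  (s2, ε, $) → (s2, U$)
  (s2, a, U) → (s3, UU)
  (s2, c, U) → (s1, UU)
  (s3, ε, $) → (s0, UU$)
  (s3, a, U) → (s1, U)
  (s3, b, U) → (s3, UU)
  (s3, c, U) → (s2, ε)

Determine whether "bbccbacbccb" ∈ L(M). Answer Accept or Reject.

Reject

(s0, bbccbacbccb, $) ⊢ (s0, bccbacbccb, U$) ⊢ (s2, ccbacbccb, $) ⊢ (s2, ccbacbccb, U$) ⊢ (s1, cbacbccb, UU$) ⊢ (s0, bacbccb, U$) ⊢ (s2, acbccb, $) ⊢ (s2, acbccb, U$) ⊢ (s3, cbccb, UU$) ⊢ (s2, bccb, U$)
No transition applies at (s2, bccb, U$); input not fully consumed.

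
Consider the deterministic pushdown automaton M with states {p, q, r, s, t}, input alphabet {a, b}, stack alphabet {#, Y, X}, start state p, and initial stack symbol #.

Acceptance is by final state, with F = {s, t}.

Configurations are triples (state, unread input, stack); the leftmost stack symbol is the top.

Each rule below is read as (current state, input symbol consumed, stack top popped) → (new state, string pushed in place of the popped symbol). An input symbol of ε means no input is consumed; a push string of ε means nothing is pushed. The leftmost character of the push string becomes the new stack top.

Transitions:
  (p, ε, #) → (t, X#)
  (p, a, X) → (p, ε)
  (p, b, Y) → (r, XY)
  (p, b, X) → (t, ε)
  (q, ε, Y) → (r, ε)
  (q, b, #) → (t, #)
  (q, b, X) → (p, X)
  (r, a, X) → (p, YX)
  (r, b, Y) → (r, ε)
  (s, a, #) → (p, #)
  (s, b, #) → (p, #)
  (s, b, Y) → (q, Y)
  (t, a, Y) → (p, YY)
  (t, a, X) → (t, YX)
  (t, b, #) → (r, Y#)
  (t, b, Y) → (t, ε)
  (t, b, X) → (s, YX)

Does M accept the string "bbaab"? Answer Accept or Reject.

Reject

(p, bbaab, #)
  ε-move, top #: go to t, push X# → (t, bbaab, X#)
  read b, top X: go to s, push YX → (s, baab, YX#)
  read b, top Y: go to q, push Y → (q, aab, YX#)
  ε-move, top Y: go to r, push ε → (r, aab, X#)
  read a, top X: go to p, push YX → (p, ab, YX#)
No transition applies at (p, ab, YX#); input not fully consumed.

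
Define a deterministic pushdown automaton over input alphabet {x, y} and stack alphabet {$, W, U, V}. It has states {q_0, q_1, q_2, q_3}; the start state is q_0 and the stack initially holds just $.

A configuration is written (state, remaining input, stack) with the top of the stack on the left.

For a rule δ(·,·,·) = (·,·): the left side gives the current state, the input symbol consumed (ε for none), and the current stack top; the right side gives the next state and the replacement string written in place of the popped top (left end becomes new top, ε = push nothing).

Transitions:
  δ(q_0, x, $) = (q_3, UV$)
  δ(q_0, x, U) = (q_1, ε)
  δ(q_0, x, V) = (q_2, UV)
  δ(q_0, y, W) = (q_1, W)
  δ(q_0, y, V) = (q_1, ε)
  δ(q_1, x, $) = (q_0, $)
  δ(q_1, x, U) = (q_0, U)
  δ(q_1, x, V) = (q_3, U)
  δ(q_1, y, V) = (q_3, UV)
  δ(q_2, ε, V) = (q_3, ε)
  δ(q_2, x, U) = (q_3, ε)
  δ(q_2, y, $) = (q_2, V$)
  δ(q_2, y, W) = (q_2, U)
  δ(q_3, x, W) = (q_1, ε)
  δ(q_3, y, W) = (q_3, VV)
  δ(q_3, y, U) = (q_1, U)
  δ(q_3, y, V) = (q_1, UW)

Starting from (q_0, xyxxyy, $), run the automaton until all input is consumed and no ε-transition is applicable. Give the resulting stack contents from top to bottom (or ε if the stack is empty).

(q_0, xyxxyy, $)
  read x, top $: go to q_3, push UV$ → (q_3, yxxyy, UV$)
  read y, top U: go to q_1, push U → (q_1, xxyy, UV$)
  read x, top U: go to q_0, push U → (q_0, xyy, UV$)
  read x, top U: go to q_1, push ε → (q_1, yy, V$)
  read y, top V: go to q_3, push UV → (q_3, y, UV$)
  read y, top U: go to q_1, push U → (q_1, ε, UV$)
All input consumed in state q_1 with stack UV$.

UV$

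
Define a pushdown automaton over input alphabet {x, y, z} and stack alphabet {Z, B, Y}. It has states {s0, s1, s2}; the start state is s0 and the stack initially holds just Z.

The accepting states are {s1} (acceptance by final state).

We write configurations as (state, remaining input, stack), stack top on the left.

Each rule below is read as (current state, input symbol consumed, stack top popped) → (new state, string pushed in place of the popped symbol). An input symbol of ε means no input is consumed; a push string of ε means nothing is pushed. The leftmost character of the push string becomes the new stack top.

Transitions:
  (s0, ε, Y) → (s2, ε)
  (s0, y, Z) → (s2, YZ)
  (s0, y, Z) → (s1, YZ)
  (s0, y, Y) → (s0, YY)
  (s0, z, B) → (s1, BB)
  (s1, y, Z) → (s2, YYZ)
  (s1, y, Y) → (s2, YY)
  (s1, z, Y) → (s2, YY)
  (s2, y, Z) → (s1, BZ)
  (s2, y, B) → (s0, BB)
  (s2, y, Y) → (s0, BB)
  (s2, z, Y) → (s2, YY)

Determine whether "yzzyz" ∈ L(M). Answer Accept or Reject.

One accepting computation: (s0, yzzyz, Z) ⊢ (s2, zzyz, YZ) ⊢ (s2, zyz, YYZ) ⊢ (s2, yz, YYYZ) ⊢ (s0, z, BBYYZ) ⊢ (s1, ε, BBBYYZ)
All input consumed and state s1 ∈ F.

Accept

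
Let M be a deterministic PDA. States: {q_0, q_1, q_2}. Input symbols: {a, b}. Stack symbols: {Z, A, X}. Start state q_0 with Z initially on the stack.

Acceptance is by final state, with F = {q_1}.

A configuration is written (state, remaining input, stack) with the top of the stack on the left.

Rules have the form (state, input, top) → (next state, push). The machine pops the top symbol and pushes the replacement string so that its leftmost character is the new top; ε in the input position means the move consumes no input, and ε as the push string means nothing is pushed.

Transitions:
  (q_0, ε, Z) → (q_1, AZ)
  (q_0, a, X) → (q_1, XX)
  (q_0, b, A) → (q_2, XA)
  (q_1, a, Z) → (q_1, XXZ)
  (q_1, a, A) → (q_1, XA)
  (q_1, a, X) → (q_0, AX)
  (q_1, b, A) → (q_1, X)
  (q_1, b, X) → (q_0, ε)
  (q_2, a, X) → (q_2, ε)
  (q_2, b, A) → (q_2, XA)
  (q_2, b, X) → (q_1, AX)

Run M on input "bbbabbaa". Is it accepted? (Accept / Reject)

Reject

(q_0, bbbabbaa, Z) ⊢ (q_1, bbbabbaa, AZ) ⊢ (q_1, bbabbaa, XZ) ⊢ (q_0, babbaa, Z) ⊢ (q_1, babbaa, AZ) ⊢ (q_1, abbaa, XZ) ⊢ (q_0, bbaa, AXZ) ⊢ (q_2, baa, XAXZ) ⊢ (q_1, aa, AXAXZ) ⊢ (q_1, a, XAXAXZ) ⊢ (q_0, ε, AXAXAXZ)
All input consumed; state q_0 ∉ F and no further ε-move applies.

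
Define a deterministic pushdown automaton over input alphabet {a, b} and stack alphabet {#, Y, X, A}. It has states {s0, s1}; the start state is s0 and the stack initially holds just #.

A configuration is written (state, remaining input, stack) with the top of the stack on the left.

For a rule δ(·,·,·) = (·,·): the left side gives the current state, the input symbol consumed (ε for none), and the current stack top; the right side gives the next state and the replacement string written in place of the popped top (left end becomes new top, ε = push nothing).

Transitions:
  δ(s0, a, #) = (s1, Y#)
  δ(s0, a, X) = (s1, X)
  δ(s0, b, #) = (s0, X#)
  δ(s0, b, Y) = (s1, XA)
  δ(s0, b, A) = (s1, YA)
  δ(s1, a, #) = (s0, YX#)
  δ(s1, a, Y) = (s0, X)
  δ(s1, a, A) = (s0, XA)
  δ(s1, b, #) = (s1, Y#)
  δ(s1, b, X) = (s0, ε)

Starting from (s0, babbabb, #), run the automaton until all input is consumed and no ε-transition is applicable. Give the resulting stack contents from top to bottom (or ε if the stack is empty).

X#

(s0, babbabb, #)
  read b, top #: go to s0, push X# → (s0, abbabb, X#)
  read a, top X: go to s1, push X → (s1, bbabb, X#)
  read b, top X: go to s0, push ε → (s0, babb, #)
  read b, top #: go to s0, push X# → (s0, abb, X#)
  read a, top X: go to s1, push X → (s1, bb, X#)
  read b, top X: go to s0, push ε → (s0, b, #)
  read b, top #: go to s0, push X# → (s0, ε, X#)
All input consumed in state s0 with stack X#.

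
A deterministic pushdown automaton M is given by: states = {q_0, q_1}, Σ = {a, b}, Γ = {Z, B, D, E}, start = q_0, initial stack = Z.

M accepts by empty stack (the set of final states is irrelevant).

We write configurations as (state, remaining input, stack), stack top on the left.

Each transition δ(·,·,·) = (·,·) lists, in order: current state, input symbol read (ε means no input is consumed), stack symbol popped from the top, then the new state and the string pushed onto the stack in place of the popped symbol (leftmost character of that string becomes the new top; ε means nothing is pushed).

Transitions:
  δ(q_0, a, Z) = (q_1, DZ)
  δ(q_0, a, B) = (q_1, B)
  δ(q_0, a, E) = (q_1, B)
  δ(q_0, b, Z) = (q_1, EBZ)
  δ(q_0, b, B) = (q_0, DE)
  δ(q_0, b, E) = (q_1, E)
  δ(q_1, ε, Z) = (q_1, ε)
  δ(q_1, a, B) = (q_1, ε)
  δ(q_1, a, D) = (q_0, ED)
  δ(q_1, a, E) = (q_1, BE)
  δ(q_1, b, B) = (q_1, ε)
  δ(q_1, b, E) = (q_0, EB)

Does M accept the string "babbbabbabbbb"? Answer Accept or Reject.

Accept

(q_0, babbbabbabbbb, Z)
  read b, top Z: go to q_1, push EBZ → (q_1, abbbabbabbbb, EBZ)
  read a, top E: go to q_1, push BE → (q_1, bbbabbabbbb, BEBZ)
  read b, top B: go to q_1, push ε → (q_1, bbabbabbbb, EBZ)
  read b, top E: go to q_0, push EB → (q_0, babbabbbb, EBBZ)
  read b, top E: go to q_1, push E → (q_1, abbabbbb, EBBZ)
  read a, top E: go to q_1, push BE → (q_1, bbabbbb, BEBBZ)
  read b, top B: go to q_1, push ε → (q_1, babbbb, EBBZ)
  read b, top E: go to q_0, push EB → (q_0, abbbb, EBBBZ)
  read a, top E: go to q_1, push B → (q_1, bbbb, BBBBZ)
  read b, top B: go to q_1, push ε → (q_1, bbb, BBBZ)
  read b, top B: go to q_1, push ε → (q_1, bb, BBZ)
  read b, top B: go to q_1, push ε → (q_1, b, BZ)
  read b, top B: go to q_1, push ε → (q_1, ε, Z)
  ε-move, top Z: go to q_1, push ε → (q_1, ε, ε)
All input consumed and the stack is empty.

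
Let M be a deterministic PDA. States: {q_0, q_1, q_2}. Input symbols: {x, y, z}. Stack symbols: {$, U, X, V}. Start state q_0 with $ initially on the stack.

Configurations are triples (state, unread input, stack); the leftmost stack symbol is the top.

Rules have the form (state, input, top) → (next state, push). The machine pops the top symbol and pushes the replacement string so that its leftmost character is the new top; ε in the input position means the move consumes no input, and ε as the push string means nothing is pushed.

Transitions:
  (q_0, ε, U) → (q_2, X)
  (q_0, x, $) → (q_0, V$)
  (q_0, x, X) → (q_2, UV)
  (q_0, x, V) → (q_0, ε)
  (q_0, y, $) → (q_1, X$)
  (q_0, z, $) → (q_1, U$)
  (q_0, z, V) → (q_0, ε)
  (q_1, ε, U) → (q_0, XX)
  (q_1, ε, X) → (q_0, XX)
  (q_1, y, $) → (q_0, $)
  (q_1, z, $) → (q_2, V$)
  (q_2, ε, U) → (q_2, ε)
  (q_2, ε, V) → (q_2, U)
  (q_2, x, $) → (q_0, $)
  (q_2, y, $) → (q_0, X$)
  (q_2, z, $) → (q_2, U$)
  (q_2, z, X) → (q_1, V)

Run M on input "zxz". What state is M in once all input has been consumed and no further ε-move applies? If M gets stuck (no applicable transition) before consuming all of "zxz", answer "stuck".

(q_0, zxz, $)
  read z, top $: go to q_1, push U$ → (q_1, xz, U$)
  ε-move, top U: go to q_0, push XX → (q_0, xz, XX$)
  read x, top X: go to q_2, push UV → (q_2, z, UVX$)
  ε-move, top U: go to q_2, push ε → (q_2, z, VX$)
  ε-move, top V: go to q_2, push U → (q_2, z, UX$)
  ε-move, top U: go to q_2, push ε → (q_2, z, X$)
  read z, top X: go to q_1, push V → (q_1, ε, V$)
All input consumed; M is in state q_1.

q_1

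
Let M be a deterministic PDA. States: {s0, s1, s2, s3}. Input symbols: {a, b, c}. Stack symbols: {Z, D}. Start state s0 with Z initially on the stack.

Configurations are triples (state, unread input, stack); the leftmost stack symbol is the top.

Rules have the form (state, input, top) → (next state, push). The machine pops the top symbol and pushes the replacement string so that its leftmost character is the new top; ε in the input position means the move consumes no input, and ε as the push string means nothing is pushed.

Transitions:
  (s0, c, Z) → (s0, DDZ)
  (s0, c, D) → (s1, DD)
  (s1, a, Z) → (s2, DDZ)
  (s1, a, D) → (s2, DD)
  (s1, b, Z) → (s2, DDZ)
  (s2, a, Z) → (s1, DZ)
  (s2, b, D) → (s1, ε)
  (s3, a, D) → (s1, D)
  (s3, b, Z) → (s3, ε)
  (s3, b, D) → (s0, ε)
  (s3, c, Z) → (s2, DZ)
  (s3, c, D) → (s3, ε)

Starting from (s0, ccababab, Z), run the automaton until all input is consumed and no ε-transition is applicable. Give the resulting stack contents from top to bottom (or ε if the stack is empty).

(s0, ccababab, Z) ⊢ (s0, cababab, DDZ) ⊢ (s1, ababab, DDDZ) ⊢ (s2, babab, DDDDZ) ⊢ (s1, abab, DDDZ) ⊢ (s2, bab, DDDDZ) ⊢ (s1, ab, DDDZ) ⊢ (s2, b, DDDDZ) ⊢ (s1, ε, DDDZ)
All input consumed in state s1 with stack DDDZ.

DDDZ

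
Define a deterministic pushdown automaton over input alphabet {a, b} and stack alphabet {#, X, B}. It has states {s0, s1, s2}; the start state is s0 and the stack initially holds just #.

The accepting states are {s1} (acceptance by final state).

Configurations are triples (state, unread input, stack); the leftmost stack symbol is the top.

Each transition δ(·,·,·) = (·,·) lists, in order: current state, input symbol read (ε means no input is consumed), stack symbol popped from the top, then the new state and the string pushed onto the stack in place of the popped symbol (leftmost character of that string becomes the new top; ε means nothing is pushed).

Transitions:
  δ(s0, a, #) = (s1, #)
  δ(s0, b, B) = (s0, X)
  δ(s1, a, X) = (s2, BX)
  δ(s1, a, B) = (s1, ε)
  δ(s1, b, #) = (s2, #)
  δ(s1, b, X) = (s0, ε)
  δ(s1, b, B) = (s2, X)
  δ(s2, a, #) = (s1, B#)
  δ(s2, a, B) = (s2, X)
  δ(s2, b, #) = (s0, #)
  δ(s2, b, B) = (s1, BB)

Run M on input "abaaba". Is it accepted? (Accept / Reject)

(s0, abaaba, #)
  read a, top #: go to s1, push # → (s1, baaba, #)
  read b, top #: go to s2, push # → (s2, aaba, #)
  read a, top #: go to s1, push B# → (s1, aba, B#)
  read a, top B: go to s1, push ε → (s1, ba, #)
  read b, top #: go to s2, push # → (s2, a, #)
  read a, top #: go to s1, push B# → (s1, ε, B#)
All input consumed; state s1 ∈ F.

Accept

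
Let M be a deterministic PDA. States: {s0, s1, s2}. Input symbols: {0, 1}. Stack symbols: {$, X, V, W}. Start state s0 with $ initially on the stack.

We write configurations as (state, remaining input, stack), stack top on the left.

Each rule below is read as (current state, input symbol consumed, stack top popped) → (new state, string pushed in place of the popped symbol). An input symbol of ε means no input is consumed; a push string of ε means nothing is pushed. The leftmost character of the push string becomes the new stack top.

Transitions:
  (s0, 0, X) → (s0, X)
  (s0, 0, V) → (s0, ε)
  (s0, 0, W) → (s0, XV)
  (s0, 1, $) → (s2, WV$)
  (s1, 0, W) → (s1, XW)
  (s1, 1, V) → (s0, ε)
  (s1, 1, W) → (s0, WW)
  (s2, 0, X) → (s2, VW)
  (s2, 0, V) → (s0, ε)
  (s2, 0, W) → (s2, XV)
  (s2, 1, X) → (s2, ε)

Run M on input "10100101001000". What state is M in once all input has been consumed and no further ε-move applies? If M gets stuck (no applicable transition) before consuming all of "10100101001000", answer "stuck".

(s0, 10100101001000, $)
  read 1, top $: go to s2, push WV$ → (s2, 0100101001000, WV$)
  read 0, top W: go to s2, push XV → (s2, 100101001000, XVV$)
  read 1, top X: go to s2, push ε → (s2, 00101001000, VV$)
  read 0, top V: go to s0, push ε → (s0, 0101001000, V$)
  read 0, top V: go to s0, push ε → (s0, 101001000, $)
  read 1, top $: go to s2, push WV$ → (s2, 01001000, WV$)
  read 0, top W: go to s2, push XV → (s2, 1001000, XVV$)
  read 1, top X: go to s2, push ε → (s2, 001000, VV$)
  read 0, top V: go to s0, push ε → (s0, 01000, V$)
  read 0, top V: go to s0, push ε → (s0, 1000, $)
  read 1, top $: go to s2, push WV$ → (s2, 000, WV$)
  read 0, top W: go to s2, push XV → (s2, 00, XVV$)
  read 0, top X: go to s2, push VW → (s2, 0, VWVV$)
  read 0, top V: go to s0, push ε → (s0, ε, WVV$)
All input consumed; M is in state s0.

s0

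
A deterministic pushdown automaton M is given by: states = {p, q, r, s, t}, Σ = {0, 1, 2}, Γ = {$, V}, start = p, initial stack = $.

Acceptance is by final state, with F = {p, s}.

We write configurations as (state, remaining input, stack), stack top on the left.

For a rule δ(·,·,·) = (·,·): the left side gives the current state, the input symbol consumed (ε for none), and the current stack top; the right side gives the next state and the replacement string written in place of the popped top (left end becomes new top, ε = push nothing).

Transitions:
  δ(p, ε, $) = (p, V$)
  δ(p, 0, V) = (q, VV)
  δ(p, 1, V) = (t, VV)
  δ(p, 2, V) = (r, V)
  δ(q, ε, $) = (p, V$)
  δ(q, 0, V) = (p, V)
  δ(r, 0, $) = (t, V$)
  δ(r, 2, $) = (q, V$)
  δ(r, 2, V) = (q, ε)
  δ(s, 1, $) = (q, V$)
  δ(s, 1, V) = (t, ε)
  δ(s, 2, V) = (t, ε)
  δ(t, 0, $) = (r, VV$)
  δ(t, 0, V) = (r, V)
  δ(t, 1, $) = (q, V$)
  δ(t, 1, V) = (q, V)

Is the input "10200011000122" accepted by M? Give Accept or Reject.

Reject

(p, 10200011000122, $) ⊢ (p, 10200011000122, V$) ⊢ (t, 0200011000122, VV$) ⊢ (r, 200011000122, VV$) ⊢ (q, 00011000122, V$) ⊢ (p, 0011000122, V$) ⊢ (q, 011000122, VV$) ⊢ (p, 11000122, VV$) ⊢ (t, 1000122, VVV$) ⊢ (q, 000122, VVV$) ⊢ (p, 00122, VVV$) ⊢ (q, 0122, VVVV$) ⊢ (p, 122, VVVV$) ⊢ (t, 22, VVVVV$)
No transition applies at (t, 22, VVVVV$); input not fully consumed.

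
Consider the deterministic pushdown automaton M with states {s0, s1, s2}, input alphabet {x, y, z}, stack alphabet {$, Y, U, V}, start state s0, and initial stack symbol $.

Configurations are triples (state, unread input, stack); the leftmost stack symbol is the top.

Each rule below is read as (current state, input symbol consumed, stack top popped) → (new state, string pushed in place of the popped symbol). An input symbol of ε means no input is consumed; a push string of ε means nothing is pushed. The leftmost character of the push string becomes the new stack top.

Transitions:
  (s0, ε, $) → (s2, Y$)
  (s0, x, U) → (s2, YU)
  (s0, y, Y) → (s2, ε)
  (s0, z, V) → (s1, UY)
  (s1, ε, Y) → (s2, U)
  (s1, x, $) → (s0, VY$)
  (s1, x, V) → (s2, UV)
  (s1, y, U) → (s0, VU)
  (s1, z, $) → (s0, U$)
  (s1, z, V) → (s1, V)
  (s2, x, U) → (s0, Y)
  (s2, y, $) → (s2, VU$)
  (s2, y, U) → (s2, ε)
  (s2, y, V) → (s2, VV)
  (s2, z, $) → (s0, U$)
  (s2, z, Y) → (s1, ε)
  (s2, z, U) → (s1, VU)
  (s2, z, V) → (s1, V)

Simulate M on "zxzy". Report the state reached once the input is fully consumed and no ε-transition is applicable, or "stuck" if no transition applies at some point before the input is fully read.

(s0, zxzy, $)
  ε-move, top $: go to s2, push Y$ → (s2, zxzy, Y$)
  read z, top Y: go to s1, push ε → (s1, xzy, $)
  read x, top $: go to s0, push VY$ → (s0, zy, VY$)
  read z, top V: go to s1, push UY → (s1, y, UYY$)
  read y, top U: go to s0, push VU → (s0, ε, VUYY$)
All input consumed; M is in state s0.

s0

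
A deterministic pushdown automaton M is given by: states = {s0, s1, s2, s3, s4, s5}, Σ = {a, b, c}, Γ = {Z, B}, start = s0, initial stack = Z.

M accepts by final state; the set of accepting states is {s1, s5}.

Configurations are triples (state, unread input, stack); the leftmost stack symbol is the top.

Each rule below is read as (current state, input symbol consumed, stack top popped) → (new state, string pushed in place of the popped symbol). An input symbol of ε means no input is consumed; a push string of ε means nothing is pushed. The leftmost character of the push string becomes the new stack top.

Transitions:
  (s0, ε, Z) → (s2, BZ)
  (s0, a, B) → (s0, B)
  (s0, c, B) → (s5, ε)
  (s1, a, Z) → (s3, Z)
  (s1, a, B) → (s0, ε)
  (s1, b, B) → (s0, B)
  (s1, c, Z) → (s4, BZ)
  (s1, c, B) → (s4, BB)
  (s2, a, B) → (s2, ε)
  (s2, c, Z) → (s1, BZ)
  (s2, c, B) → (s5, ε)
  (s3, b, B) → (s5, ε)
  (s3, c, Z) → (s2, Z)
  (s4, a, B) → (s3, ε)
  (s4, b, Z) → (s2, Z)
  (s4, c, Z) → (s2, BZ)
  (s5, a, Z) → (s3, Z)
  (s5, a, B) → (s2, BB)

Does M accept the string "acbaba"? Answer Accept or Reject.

(s0, acbaba, Z)
  ε-move, top Z: go to s2, push BZ → (s2, acbaba, BZ)
  read a, top B: go to s2, push ε → (s2, cbaba, Z)
  read c, top Z: go to s1, push BZ → (s1, baba, BZ)
  read b, top B: go to s0, push B → (s0, aba, BZ)
  read a, top B: go to s0, push B → (s0, ba, BZ)
No transition applies at (s0, ba, BZ); input not fully consumed.

Reject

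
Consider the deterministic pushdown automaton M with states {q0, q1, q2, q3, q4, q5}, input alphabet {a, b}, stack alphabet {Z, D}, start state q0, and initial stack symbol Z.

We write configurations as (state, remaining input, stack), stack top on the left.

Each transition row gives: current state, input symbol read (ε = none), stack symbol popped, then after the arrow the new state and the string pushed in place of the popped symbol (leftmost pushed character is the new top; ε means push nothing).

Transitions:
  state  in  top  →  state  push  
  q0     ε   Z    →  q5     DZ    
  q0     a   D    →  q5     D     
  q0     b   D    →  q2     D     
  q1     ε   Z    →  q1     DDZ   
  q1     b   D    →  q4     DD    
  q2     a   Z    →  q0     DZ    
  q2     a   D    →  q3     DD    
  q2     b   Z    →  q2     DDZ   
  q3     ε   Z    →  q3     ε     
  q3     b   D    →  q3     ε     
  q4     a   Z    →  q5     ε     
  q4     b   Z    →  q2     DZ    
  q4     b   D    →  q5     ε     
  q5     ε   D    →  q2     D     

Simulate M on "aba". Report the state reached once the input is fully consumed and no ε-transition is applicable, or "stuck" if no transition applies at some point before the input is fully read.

stuck

(q0, aba, Z)
  ε-move, top Z: go to q5, push DZ → (q5, aba, DZ)
  ε-move, top D: go to q2, push D → (q2, aba, DZ)
  read a, top D: go to q3, push DD → (q3, ba, DDZ)
  read b, top D: go to q3, push ε → (q3, a, DZ)
No transition for (q3, a, top D); M blocks with input a remaining.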